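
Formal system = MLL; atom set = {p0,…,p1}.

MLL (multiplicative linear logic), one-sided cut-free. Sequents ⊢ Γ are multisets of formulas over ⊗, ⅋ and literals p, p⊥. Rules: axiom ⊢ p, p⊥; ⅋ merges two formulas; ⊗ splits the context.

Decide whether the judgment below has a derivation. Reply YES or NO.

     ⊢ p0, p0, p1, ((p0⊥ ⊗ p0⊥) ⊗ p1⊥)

Proof tree:
[⊗]  ⊢ p0, p0, p1, ((p0⊥ ⊗ p0⊥) ⊗ p1⊥)
  [⊗]  ⊢ p0, p0, (p0⊥ ⊗ p0⊥)
    [Ax]  ⊢ p0, p0⊥
    [Ax]  ⊢ p0, p0⊥
  [Ax]  ⊢ p1, p1⊥

Result: YES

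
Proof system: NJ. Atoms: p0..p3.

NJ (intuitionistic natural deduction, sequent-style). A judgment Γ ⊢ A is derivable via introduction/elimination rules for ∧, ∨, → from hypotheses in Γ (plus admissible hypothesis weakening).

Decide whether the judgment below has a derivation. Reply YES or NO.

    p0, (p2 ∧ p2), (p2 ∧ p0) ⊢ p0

Derivation (root first):
[Wk] p0, (p2 ∧ p2), (p2 ∧ p0) ⊢ p0
  [Wk] p0, (p2 ∧ p2) ⊢ p0
    [Ax] p0 ⊢ p0

Result: YES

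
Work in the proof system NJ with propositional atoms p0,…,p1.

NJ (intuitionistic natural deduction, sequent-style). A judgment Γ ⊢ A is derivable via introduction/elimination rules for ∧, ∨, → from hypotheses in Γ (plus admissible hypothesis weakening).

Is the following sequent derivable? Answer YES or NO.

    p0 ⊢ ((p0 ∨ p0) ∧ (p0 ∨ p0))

Derivation (root first):
[∧I] p0 ⊢ ((p0 ∨ p0) ∧ (p0 ∨ p0))
  [∨I₁] p0 ⊢ (p0 ∨ p0)
    [Ax] p0 ⊢ p0
  [∨I₂] p0 ⊢ (p0 ∨ p0)
    [→E] p0 ⊢ p0
      [→I]  ⊢ (p0 → p0)
        [Ax] p0 ⊢ p0
      [Ax] p0 ⊢ p0

Result: YES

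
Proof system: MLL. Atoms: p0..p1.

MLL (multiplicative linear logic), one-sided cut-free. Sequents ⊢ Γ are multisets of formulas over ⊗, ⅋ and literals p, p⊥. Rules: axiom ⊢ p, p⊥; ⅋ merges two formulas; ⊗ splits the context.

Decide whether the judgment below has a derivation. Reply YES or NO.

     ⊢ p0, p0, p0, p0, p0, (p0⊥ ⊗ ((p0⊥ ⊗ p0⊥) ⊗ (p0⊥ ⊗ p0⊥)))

Derivation trace:
[⊗]  ⊢ p0, p0, p0, p0, p0, (p0⊥ ⊗ ((p0⊥ ⊗ p0⊥) ⊗ (p0⊥ ⊗ p0⊥)))
  [Ax]  ⊢ p0, p0⊥
  [⊗]  ⊢ p0, p0, p0, p0, ((p0⊥ ⊗ p0⊥) ⊗ (p0⊥ ⊗ p0⊥))
    [⊗]  ⊢ p0, p0, (p0⊥ ⊗ p0⊥)
      [Ax]  ⊢ p0, p0⊥
      [Ax]  ⊢ p0, p0⊥
    [⊗]  ⊢ p0, p0, (p0⊥ ⊗ p0⊥)
      [Ax]  ⊢ p0, p0⊥
      [Ax]  ⊢ p0, p0⊥

Result: YES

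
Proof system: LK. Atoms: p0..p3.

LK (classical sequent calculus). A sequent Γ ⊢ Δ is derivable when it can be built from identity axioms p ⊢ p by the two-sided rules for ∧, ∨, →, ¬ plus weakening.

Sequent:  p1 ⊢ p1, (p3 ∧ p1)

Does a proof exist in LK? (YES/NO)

Proof tree:
[∧R] p1 ⊢ p1, (p3 ∧ p1)
  [WR] p1 ⊢ p1, p3
    [Ax] p1 ⊢ p1
  [Ax] p1 ⊢ p1

Result: YES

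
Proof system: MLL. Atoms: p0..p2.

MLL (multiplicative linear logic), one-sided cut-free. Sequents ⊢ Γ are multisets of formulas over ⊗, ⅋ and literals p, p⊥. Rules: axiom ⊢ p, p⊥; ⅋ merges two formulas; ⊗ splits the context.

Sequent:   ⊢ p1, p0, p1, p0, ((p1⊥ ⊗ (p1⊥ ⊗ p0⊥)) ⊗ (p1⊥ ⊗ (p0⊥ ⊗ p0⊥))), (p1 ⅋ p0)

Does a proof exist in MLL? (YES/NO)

Derivation (root first):
[⅋]  ⊢ p1, p0, p1, p0, ((p1⊥ ⊗ (p1⊥ ⊗ p0⊥)) ⊗ (p1⊥ ⊗ (p0⊥ ⊗ p0⊥))), (p1 ⅋ p0)
  [⊗]  ⊢ p1, p1, p0, p1, p0, p0, ((p1⊥ ⊗ (p1⊥ ⊗ p0⊥)) ⊗ (p1⊥ ⊗ (p0⊥ ⊗ p0⊥)))
    [⊗]  ⊢ p1, p1, p0, (p1⊥ ⊗ (p1⊥ ⊗ p0⊥))
      [Ax]  ⊢ p1, p1⊥
      [⊗]  ⊢ p1, p0, (p1⊥ ⊗ p0⊥)
        [Ax]  ⊢ p1, p1⊥
        [Ax]  ⊢ p0, p0⊥
    [⊗]  ⊢ p1, p0, p0, (p1⊥ ⊗ (p0⊥ ⊗ p0⊥))
      [Ax]  ⊢ p1, p1⊥
      [⊗]  ⊢ p0, p0, (p0⊥ ⊗ p0⊥)
        [Ax]  ⊢ p0, p0⊥
        [Ax]  ⊢ p0, p0⊥

Result: YES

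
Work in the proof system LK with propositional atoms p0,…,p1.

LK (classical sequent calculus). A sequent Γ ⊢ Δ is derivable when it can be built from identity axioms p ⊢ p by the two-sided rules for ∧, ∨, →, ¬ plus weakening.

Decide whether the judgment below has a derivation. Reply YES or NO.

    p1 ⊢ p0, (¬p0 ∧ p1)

Derivation trace:
[∧R] p1 ⊢ p0, (¬p0 ∧ p1)
  [¬R]  ⊢ p0, ¬p0
    [Ax] p0 ⊢ p0
  [Ax] p1 ⊢ p1

Result: YES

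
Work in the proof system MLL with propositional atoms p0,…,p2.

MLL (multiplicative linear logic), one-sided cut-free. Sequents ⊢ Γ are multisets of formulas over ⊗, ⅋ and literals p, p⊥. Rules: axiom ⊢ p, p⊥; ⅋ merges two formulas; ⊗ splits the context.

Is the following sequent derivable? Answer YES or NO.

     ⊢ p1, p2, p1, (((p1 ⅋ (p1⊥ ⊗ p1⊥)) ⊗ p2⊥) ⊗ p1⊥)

Derivation (root first):
[⊗]  ⊢ p1, p2, p1, (((p1 ⅋ (p1⊥ ⊗ p1⊥)) ⊗ p2⊥) ⊗ p1⊥)
  [⊗]  ⊢ p1, p2, ((p1 ⅋ (p1⊥ ⊗ p1⊥)) ⊗ p2⊥)
    [⅋]  ⊢ p1, (p1 ⅋ (p1⊥ ⊗ p1⊥))
      [⊗]  ⊢ p1, p1, (p1⊥ ⊗ p1⊥)
        [Ax]  ⊢ p1, p1⊥
        [Ax]  ⊢ p1, p1⊥
    [Ax]  ⊢ p2, p2⊥
  [Ax]  ⊢ p1, p1⊥

Result: YES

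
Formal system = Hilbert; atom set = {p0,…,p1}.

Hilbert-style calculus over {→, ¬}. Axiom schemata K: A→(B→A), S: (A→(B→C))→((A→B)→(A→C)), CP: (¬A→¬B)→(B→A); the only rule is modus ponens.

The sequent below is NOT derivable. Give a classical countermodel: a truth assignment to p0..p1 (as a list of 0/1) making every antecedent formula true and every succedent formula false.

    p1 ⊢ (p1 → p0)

Truth-table refutation:
  v=00: Γ:[p1=F] Δ:[(p1 → p0)=T] refutes=False
  v=01: Γ:[p1=T] Δ:[(p1 → p0)=F] refutes=True  ← countermodel

Result: [0, 1]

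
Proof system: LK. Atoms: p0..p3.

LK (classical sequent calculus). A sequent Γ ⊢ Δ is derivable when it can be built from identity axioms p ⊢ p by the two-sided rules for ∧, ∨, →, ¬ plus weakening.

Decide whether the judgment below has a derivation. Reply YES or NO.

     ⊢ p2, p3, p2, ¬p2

Derivation trace:
[¬R]  ⊢ p2, p3, p2, ¬p2
  [WR] p2 ⊢ p2, p3, p2
    [WR] p2 ⊢ p2, p3
      [Ax] p2 ⊢ p2

Result: YES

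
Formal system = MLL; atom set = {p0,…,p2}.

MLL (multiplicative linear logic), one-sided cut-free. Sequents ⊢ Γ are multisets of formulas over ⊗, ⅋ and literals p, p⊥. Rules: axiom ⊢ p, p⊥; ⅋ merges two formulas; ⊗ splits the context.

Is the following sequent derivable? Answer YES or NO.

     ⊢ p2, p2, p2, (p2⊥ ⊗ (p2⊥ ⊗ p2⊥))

Derivation trace:
[⊗]  ⊢ p2, p2, p2, (p2⊥ ⊗ (p2⊥ ⊗ p2⊥))
  [Ax]  ⊢ p2, p2⊥
  [⊗]  ⊢ p2, p2, (p2⊥ ⊗ p2⊥)
    [Ax]  ⊢ p2, p2⊥
    [Ax]  ⊢ p2, p2⊥

Result: YES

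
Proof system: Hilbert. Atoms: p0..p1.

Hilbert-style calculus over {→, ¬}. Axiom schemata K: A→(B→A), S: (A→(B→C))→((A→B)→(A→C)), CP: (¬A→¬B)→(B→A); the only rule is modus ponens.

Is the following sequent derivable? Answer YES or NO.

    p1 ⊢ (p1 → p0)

Truth-table refutation:
  v=00: Γ:[p1=F] Δ:[(p1 → p0)=T] refutes=False
  v=01: Γ:[p1=T] Δ:[(p1 → p0)=F] refutes=True  ← countermodel

Result: NO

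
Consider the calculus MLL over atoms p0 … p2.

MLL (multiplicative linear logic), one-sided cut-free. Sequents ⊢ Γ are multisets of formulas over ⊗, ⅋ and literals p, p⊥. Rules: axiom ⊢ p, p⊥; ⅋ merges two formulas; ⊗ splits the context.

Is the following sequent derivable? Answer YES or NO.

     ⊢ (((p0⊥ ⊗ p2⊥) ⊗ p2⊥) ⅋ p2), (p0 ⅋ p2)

Derivation trace:
[⅋]  ⊢ (((p0⊥ ⊗ p2⊥) ⊗ p2⊥) ⅋ p2), (p0 ⅋ p2)
  [⅋]  ⊢ p0, p2, (((p0⊥ ⊗ p2⊥) ⊗ p2⊥) ⅋ p2)
    [⊗]  ⊢ p0, p2, p2, ((p0⊥ ⊗ p2⊥) ⊗ p2⊥)
      [⊗]  ⊢ p0, p2, (p0⊥ ⊗ p2⊥)
        [Ax]  ⊢ p0, p0⊥
        [Ax]  ⊢ p2, p2⊥
      [Ax]  ⊢ p2, p2⊥

Result: YES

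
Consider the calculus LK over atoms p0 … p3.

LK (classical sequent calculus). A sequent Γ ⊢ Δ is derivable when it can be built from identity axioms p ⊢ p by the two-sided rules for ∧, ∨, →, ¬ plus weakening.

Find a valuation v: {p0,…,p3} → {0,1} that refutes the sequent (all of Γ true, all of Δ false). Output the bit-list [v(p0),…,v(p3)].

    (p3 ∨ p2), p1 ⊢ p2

Search for a countermodel by truth-table:
  v=0000: Γ:[(p3 ∨ p2)=F, p1=F] Δ:[p2=F] refutes=False
  v=0001: Γ:[(p3 ∨ p2)=T, p1=F] Δ:[p2=F] refutes=False
  v=0010: Γ:[(p3 ∨ p2)=T, p1=F] Δ:[p2=T] refutes=False
  v=0011: Γ:[(p3 ∨ p2)=T, p1=F] Δ:[p2=T] refutes=False
  v=0100: Γ:[(p3 ∨ p2)=F, p1=T] Δ:[p2=F] refutes=False
  v=0101: Γ:[(p3 ∨ p2)=T, p1=T] Δ:[p2=F] refutes=True  ← countermodel

Result: [0, 1, 0, 1]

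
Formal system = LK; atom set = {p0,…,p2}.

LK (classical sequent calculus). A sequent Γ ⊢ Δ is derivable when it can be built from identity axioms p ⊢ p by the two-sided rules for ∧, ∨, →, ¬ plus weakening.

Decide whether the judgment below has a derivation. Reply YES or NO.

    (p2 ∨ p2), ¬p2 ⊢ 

Proof tree:
[¬L] (p2 ∨ p2), ¬p2 ⊢ 
  [∨L] (p2 ∨ p2) ⊢ p2
    [Ax] p2 ⊢ p2
    [Ax] p2 ⊢ p2

Result: YES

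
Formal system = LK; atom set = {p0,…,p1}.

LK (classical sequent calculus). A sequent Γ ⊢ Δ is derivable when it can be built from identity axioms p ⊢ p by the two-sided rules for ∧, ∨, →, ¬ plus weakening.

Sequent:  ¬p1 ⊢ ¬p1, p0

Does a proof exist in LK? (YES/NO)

Derivation (root first):
[WR] ¬p1 ⊢ ¬p1, p0
  [¬R] ¬p1 ⊢ ¬p1
    [¬L] p1, ¬p1 ⊢ 
      [Ax] p1 ⊢ p1

Result: YES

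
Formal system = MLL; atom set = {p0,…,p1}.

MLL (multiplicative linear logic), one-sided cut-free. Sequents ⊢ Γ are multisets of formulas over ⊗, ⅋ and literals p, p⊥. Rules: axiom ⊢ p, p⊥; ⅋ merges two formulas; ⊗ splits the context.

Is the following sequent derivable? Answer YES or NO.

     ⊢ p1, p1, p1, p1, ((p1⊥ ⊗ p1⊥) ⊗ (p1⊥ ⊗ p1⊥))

Derivation trace:
[⊗]  ⊢ p1, p1, p1, p1, ((p1⊥ ⊗ p1⊥) ⊗ (p1⊥ ⊗ p1⊥))
  [⊗]  ⊢ p1, p1, (p1⊥ ⊗ p1⊥)
    [Ax]  ⊢ p1, p1⊥
    [Ax]  ⊢ p1, p1⊥
  [⊗]  ⊢ p1, p1, (p1⊥ ⊗ p1⊥)
    [Ax]  ⊢ p1, p1⊥
    [Ax]  ⊢ p1, p1⊥

Result: YES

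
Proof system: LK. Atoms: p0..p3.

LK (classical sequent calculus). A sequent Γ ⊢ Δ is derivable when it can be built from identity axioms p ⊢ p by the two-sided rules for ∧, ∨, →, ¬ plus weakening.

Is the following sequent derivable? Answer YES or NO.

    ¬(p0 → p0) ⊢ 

Derivation trace:
[¬L] ¬(p0 → p0) ⊢ 
  [→R]  ⊢ (p0 → p0)
    [Ax] p0 ⊢ p0

Result: YES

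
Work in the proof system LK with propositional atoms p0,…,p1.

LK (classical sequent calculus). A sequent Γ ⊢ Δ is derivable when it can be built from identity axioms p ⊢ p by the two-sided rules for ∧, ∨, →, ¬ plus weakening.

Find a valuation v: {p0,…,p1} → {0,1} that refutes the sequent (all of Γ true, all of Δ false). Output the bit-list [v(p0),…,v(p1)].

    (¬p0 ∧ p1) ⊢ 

Search for a countermodel by truth-table:
  v=00: Γ:[(¬p0 ∧ p1)=F] Δ:[] refutes=False
  v=01: Γ:[(¬p0 ∧ p1)=T] Δ:[] refutes=True  ← countermodel

Result: [0, 1]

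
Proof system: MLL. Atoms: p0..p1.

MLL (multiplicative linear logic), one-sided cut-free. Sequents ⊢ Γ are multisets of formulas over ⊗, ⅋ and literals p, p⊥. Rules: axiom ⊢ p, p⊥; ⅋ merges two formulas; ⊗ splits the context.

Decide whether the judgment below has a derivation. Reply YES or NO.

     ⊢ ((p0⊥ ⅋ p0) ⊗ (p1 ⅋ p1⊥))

Proof tree:
[⊗]  ⊢ ((p0⊥ ⅋ p0) ⊗ (p1 ⅋ p1⊥))
  [⅋]  ⊢ (p0⊥ ⅋ p0)
    [Ax]  ⊢ p0, p0⊥
  [⅋]  ⊢ (p1 ⅋ p1⊥)
    [Ax]  ⊢ p1, p1⊥

Result: YES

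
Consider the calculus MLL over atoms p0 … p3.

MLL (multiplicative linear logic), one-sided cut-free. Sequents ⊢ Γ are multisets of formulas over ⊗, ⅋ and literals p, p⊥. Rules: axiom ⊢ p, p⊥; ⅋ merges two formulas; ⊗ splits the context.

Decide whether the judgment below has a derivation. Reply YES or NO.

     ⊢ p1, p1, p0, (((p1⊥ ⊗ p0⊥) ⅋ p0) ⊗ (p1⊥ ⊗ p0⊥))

Proof tree:
[⊗]  ⊢ p1, p1, p0, (((p1⊥ ⊗ p0⊥) ⅋ p0) ⊗ (p1⊥ ⊗ p0⊥))
  [⅋]  ⊢ p1, ((p1⊥ ⊗ p0⊥) ⅋ p0)
    [⊗]  ⊢ p1, p0, (p1⊥ ⊗ p0⊥)
      [Ax]  ⊢ p1, p1⊥
      [Ax]  ⊢ p0, p0⊥
  [⊗]  ⊢ p1, p0, (p1⊥ ⊗ p0⊥)
    [Ax]  ⊢ p1, p1⊥
    [Ax]  ⊢ p0, p0⊥

Result: YES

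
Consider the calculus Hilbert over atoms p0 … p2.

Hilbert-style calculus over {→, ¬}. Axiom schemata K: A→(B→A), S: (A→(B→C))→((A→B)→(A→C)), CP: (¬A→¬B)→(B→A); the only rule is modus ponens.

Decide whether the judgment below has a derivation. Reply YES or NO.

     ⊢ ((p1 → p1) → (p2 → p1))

Enumerate valuations to refute Γ ⊢ Δ:
  v=000: Γ:[] Δ:[((p1 → p1) → (p2 → p1))=T] refutes=False
  v=001: Γ:[] Δ:[((p1 → p1) → (p2 → p1))=F] refutes=True  ← countermodel

Result: NO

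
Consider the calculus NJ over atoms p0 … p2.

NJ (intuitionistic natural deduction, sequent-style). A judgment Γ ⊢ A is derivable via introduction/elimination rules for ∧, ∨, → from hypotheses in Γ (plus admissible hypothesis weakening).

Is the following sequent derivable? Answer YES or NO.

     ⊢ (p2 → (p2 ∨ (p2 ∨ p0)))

Derivation trace:
[→I]  ⊢ (p2 → (p2 ∨ (p2 ∨ p0)))
  [∨I₂] p2 ⊢ (p2 ∨ (p2 ∨ p0))
    [∨I₁] p2 ⊢ (p2 ∨ p0)
      [Ax] p2 ⊢ p2

Result: YES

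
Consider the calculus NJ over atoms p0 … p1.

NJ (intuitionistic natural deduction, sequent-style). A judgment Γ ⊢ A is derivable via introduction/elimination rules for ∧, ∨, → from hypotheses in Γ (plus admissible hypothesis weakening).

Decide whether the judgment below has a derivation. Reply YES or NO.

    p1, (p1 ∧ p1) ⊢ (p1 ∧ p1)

Derivation trace:
[∧I] p1, (p1 ∧ p1) ⊢ (p1 ∧ p1)
  [Wk] p1, p1, (p1 ∧ p1) ⊢ p1
    [Wk] p1, p1 ⊢ p1
      [Ax] p1 ⊢ p1
  [Wk] p1, p1, (p1 ∧ p1) ⊢ p1
    [Wk] p1, p1 ⊢ p1
      [Ax] p1 ⊢ p1

Result: YES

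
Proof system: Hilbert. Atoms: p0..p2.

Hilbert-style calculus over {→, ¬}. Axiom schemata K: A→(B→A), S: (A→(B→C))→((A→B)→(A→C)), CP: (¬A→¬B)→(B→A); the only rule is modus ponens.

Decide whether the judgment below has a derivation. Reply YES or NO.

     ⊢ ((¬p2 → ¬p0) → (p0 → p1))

Search for a countermodel by truth-table:
  v=000: Γ:[] Δ:[((¬p2 → ¬p0) → (p0 → p1))=T] refutes=False
  v=001: Γ:[] Δ:[((¬p2 → ¬p0) → (p0 → p1))=T] refutes=False
  v=010: Γ:[] Δ:[((¬p2 → ¬p0) → (p0 → p1))=T] refutes=False
  v=011: Γ:[] Δ:[((¬p2 → ¬p0) → (p0 → p1))=T] refutes=False
  v=100: Γ:[] Δ:[((¬p2 → ¬p0) → (p0 → p1))=T] refutes=False
  v=101: Γ:[] Δ:[((¬p2 → ¬p0) → (p0 → p1))=F] refutes=True  ← countermodel

Result: NO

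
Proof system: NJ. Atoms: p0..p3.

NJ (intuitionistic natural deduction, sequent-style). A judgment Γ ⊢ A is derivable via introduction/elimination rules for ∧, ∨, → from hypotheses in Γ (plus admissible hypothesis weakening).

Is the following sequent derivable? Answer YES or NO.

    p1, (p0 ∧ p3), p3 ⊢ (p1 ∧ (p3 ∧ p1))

Derivation trace:
[∧I] p1, (p0 ∧ p3), p3 ⊢ (p1 ∧ (p3 ∧ p1))
  [Ax] p1 ⊢ p1
  [∧I] p1, (p0 ∧ p3), p3 ⊢ (p3 ∧ p1)
    [Wk] p3, (p0 ∧ p3) ⊢ p3
      [Ax] p3 ⊢ p3
    [Ax] p1 ⊢ p1

Result: YES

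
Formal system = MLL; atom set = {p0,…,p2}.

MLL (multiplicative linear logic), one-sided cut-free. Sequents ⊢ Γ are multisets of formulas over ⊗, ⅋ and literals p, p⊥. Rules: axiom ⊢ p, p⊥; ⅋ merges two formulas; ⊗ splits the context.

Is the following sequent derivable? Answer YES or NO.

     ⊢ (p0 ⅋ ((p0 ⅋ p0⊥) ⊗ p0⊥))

Derivation (root first):
[⅋]  ⊢ (p0 ⅋ ((p0 ⅋ p0⊥) ⊗ p0⊥))
  [⊗]  ⊢ p0, ((p0 ⅋ p0⊥) ⊗ p0⊥)
    [⅋]  ⊢ (p0 ⅋ p0⊥)
      [Ax]  ⊢ p0, p0⊥
    [Ax]  ⊢ p0, p0⊥

Result: YES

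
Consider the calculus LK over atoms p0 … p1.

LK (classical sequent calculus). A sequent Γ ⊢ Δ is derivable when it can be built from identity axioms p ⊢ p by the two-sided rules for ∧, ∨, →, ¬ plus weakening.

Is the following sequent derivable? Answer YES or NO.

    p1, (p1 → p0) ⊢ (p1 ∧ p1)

Proof tree:
[→L] p1, (p1 → p0) ⊢ (p1 ∧ p1)
  [WL] p1, p1 ⊢ p1
    [Ax] p1 ⊢ p1
  [WL] p1, p0 ⊢ (p1 ∧ p1)
    [∧R] p1 ⊢ (p1 ∧ p1)
      [WL] p1, p1 ⊢ p1
        [Ax] p1 ⊢ p1
      [WL] p1, p1 ⊢ p1
        [Ax] p1 ⊢ p1

Result: YES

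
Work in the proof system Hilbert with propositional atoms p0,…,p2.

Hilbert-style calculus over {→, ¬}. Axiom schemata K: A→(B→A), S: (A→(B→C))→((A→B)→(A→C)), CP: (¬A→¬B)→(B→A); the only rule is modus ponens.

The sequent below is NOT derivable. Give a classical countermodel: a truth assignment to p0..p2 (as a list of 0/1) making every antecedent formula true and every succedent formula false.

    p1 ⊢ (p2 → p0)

Truth-table refutation:
  v=000: Γ:[p1=F] Δ:[(p2 → p0)=T] refutes=False
  v=001: Γ:[p1=F] Δ:[(p2 → p0)=F] refutes=False
  v=010: Γ:[p1=T] Δ:[(p2 → p0)=T] refutes=False
  v=011: Γ:[p1=T] Δ:[(p2 → p0)=F] refutes=True  ← countermodel

Result: [0, 1, 1]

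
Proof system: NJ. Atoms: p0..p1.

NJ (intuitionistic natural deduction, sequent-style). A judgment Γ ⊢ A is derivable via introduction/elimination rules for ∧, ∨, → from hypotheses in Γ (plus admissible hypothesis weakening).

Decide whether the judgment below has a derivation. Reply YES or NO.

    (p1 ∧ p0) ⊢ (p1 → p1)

Proof tree:
[Wk] (p1 ∧ p0) ⊢ (p1 → p1)
  [→I]  ⊢ (p1 → p1)
    [Ax] p1 ⊢ p1

Result: YES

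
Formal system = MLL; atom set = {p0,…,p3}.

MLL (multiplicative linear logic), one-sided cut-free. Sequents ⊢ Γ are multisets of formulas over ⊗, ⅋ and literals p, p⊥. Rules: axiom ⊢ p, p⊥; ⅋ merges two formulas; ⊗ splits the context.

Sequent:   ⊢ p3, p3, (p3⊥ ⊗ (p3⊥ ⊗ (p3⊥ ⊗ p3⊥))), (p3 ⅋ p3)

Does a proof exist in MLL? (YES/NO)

Proof tree:
[⅋]  ⊢ p3, p3, (p3⊥ ⊗ (p3⊥ ⊗ (p3⊥ ⊗ p3⊥))), (p3 ⅋ p3)
  [⊗]  ⊢ p3, p3, p3, p3, (p3⊥ ⊗ (p3⊥ ⊗ (p3⊥ ⊗ p3⊥)))
    [Ax]  ⊢ p3, p3⊥
    [⊗]  ⊢ p3, p3, p3, (p3⊥ ⊗ (p3⊥ ⊗ p3⊥))
      [Ax]  ⊢ p3, p3⊥
      [⊗]  ⊢ p3, p3, (p3⊥ ⊗ p3⊥)
        [Ax]  ⊢ p3, p3⊥
        [Ax]  ⊢ p3, p3⊥

Result: YES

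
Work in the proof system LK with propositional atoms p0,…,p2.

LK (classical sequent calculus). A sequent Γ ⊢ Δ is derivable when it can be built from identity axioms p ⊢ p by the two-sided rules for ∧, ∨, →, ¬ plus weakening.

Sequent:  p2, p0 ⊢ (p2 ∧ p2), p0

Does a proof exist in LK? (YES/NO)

Derivation trace:
[WL] p2, p0 ⊢ (p2 ∧ p2), p0
  [WR] p2 ⊢ (p2 ∧ p2), p0
    [∧R] p2 ⊢ (p2 ∧ p2)
      [Ax] p2 ⊢ p2
      [Ax] p2 ⊢ p2

Result: YES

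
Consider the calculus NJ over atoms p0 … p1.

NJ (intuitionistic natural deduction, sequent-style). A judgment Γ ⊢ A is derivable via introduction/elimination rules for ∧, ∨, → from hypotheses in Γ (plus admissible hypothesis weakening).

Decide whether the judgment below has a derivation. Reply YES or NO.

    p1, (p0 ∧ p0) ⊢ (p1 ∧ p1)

Proof tree:
[Wk] p1, (p0 ∧ p0) ⊢ (p1 ∧ p1)
  [∧I] p1 ⊢ (p1 ∧ p1)
    [Ax] p1 ⊢ p1
    [Ax] p1 ⊢ p1

Result: YES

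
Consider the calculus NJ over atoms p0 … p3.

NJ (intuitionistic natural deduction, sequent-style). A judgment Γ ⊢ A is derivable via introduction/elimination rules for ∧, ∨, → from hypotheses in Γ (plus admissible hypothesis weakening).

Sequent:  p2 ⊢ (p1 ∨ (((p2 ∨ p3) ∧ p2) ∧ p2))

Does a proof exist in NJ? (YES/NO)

Proof tree:
[∨I₂] p2 ⊢ (p1 ∨ (((p2 ∨ p3) ∧ p2) ∧ p2))
  [∧I] p2 ⊢ (((p2 ∨ p3) ∧ p2) ∧ p2)
    [∧I] p2 ⊢ ((p2 ∨ p3) ∧ p2)
      [∨I₁] p2 ⊢ (p2 ∨ p3)
        [Ax] p2 ⊢ p2
      [Ax] p2 ⊢ p2
    [Ax] p2 ⊢ p2

Result: YES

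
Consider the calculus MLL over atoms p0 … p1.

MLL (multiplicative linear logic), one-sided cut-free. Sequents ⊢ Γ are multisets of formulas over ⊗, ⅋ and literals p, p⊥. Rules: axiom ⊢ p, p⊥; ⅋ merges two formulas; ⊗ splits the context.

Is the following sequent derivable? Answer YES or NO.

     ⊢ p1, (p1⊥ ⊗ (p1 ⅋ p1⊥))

Derivation trace:
[⊗]  ⊢ p1, (p1⊥ ⊗ (p1 ⅋ p1⊥))
  [Ax]  ⊢ p1, p1⊥
  [⅋]  ⊢ (p1 ⅋ p1⊥)
    [Ax]  ⊢ p1, p1⊥

Result: YES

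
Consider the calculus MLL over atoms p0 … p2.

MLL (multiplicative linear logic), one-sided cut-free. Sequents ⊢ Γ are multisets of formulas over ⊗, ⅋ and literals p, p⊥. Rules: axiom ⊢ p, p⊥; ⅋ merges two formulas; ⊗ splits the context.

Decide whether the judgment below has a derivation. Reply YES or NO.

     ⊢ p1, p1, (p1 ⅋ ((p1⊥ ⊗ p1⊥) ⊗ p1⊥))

Proof tree:
[⅋]  ⊢ p1, p1, (p1 ⅋ ((p1⊥ ⊗ p1⊥) ⊗ p1⊥))
  [⊗]  ⊢ p1, p1, p1, ((p1⊥ ⊗ p1⊥) ⊗ p1⊥)
    [⊗]  ⊢ p1, p1, (p1⊥ ⊗ p1⊥)
      [Ax]  ⊢ p1, p1⊥
      [Ax]  ⊢ p1, p1⊥
    [Ax]  ⊢ p1, p1⊥

Result: YES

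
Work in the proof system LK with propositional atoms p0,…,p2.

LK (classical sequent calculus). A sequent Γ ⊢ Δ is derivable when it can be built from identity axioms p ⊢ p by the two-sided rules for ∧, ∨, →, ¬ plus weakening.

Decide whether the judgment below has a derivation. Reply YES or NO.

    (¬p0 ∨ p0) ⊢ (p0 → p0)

Derivation trace:
[→R] (¬p0 ∨ p0) ⊢ (p0 → p0)
  [∨L] p0, (¬p0 ∨ p0) ⊢ p0
    [¬L] p0, ¬p0 ⊢ 
      [Ax] p0 ⊢ p0
    [Ax] p0 ⊢ p0

Result: YES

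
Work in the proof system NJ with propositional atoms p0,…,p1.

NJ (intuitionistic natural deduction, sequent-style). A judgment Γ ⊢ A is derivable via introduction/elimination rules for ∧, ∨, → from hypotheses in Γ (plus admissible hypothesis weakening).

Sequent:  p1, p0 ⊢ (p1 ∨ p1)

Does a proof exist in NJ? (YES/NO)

Derivation (root first):
[Wk] p1, p0 ⊢ (p1 ∨ p1)
  [∨I₂] p1 ⊢ (p1 ∨ p1)
    [Ax] p1 ⊢ p1

Result: YES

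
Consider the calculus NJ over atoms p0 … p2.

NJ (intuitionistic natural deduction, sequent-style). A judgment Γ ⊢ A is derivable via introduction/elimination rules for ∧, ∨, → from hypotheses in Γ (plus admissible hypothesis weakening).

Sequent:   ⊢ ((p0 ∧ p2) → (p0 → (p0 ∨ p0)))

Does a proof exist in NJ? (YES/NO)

Derivation trace:
[→I]  ⊢ ((p0 ∧ p2) → (p0 → (p0 ∨ p0)))
  [Wk] (p0 ∧ p2) ⊢ (p0 → (p0 ∨ p0))
    [→I]  ⊢ (p0 → (p0 ∨ p0))
      [∨I₂] p0 ⊢ (p0 ∨ p0)
        [Ax] p0 ⊢ p0

Result: YES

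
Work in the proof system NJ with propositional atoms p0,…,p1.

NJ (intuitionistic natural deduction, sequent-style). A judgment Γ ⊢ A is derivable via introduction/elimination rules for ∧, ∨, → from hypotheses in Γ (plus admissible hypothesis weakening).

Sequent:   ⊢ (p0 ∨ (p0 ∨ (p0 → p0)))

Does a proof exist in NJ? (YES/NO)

Derivation trace:
[∨I₂]  ⊢ (p0 ∨ (p0 ∨ (p0 → p0)))
  [∨I₂]  ⊢ (p0 ∨ (p0 → p0))
    [→I]  ⊢ (p0 → p0)
      [Ax] p0 ⊢ p0

Result: YES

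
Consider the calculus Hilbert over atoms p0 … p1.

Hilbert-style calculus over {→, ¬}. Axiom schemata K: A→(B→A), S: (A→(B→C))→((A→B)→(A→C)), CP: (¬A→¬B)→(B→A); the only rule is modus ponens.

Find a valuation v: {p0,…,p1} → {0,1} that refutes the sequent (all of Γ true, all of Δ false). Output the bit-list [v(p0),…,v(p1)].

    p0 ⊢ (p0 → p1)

Truth-table refutation:
  v=00: Γ:[p0=F] Δ:[(p0 → p1)=T] refutes=False
  v=01: Γ:[p0=F] Δ:[(p0 → p1)=T] refutes=False
  v=10: Γ:[p0=T] Δ:[(p0 → p1)=F] refutes=True  ← countermodel

Result: [1, 0]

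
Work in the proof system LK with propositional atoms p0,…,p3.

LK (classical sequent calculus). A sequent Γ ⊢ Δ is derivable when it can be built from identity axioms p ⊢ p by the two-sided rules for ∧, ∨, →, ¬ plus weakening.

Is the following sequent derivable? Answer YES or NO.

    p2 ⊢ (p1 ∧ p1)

Truth-table refutation:
  v=0000: Γ:[p2=F] Δ:[(p1 ∧ p1)=F] refutes=False
  v=0001: Γ:[p2=F] Δ:[(p1 ∧ p1)=F] refutes=False
  v=0010: Γ:[p2=T] Δ:[(p1 ∧ p1)=F] refutes=True  ← countermodel

Result: NO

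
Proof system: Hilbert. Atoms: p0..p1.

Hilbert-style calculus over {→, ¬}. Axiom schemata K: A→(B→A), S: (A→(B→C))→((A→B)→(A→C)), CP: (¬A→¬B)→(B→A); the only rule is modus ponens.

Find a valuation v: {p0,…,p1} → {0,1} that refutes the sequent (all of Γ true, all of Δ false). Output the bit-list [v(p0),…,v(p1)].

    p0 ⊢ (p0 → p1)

Search for a countermodel by truth-table:
  v=00: Γ:[p0=F] Δ:[(p0 → p1)=T] refutes=False
  v=01: Γ:[p0=F] Δ:[(p0 → p1)=T] refutes=False
  v=10: Γ:[p0=T] Δ:[(p0 → p1)=F] refutes=True  ← countermodel

Result: [1, 0]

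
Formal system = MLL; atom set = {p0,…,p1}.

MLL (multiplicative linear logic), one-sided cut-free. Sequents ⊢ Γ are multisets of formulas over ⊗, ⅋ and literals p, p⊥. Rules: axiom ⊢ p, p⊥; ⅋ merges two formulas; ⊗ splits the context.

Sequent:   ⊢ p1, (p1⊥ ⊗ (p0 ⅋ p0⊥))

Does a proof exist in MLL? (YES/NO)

Proof tree:
[⊗]  ⊢ p1, (p1⊥ ⊗ (p0 ⅋ p0⊥))
  [Ax]  ⊢ p1, p1⊥
  [⅋]  ⊢ (p0 ⅋ p0⊥)
    [Ax]  ⊢ p0, p0⊥

Result: YES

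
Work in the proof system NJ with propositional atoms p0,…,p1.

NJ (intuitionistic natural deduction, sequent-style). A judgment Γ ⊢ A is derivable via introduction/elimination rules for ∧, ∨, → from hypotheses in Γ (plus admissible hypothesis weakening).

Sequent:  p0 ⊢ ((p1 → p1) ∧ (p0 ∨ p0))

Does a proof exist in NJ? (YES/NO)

Proof tree:
[∧I] p0 ⊢ ((p1 → p1) ∧ (p0 ∨ p0))
  [→I]  ⊢ (p1 → p1)
    [Ax] p1 ⊢ p1
  [∨I₁] p0 ⊢ (p0 ∨ p0)
    [Ax] p0 ⊢ p0

Result: YES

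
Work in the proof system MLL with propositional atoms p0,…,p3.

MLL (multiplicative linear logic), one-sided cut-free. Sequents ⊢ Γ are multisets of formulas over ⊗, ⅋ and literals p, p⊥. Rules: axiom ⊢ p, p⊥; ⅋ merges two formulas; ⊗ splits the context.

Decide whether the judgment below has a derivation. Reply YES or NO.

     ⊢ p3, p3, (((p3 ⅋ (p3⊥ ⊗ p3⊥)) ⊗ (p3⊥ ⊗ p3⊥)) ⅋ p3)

Derivation (root first):
[⅋]  ⊢ p3, p3, (((p3 ⅋ (p3⊥ ⊗ p3⊥)) ⊗ (p3⊥ ⊗ p3⊥)) ⅋ p3)
  [⊗]  ⊢ p3, p3, p3, ((p3 ⅋ (p3⊥ ⊗ p3⊥)) ⊗ (p3⊥ ⊗ p3⊥))
    [⅋]  ⊢ p3, (p3 ⅋ (p3⊥ ⊗ p3⊥))
      [⊗]  ⊢ p3, p3, (p3⊥ ⊗ p3⊥)
        [Ax]  ⊢ p3, p3⊥
        [Ax]  ⊢ p3, p3⊥
    [⊗]  ⊢ p3, p3, (p3⊥ ⊗ p3⊥)
      [Ax]  ⊢ p3, p3⊥
      [Ax]  ⊢ p3, p3⊥

Result: YES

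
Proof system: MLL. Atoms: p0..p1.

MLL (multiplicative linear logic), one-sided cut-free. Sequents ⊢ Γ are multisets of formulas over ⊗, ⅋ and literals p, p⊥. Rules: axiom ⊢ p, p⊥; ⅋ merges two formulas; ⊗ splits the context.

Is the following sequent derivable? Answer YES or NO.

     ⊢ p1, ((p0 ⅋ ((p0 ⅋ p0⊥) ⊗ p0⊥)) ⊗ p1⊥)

Proof tree:
[⊗]  ⊢ p1, ((p0 ⅋ ((p0 ⅋ p0⊥) ⊗ p0⊥)) ⊗ p1⊥)
  [⅋]  ⊢ (p0 ⅋ ((p0 ⅋ p0⊥) ⊗ p0⊥))
    [⊗]  ⊢ p0, ((p0 ⅋ p0⊥) ⊗ p0⊥)
      [⅋]  ⊢ (p0 ⅋ p0⊥)
        [Ax]  ⊢ p0, p0⊥
      [Ax]  ⊢ p0, p0⊥
  [Ax]  ⊢ p1, p1⊥

Result: YES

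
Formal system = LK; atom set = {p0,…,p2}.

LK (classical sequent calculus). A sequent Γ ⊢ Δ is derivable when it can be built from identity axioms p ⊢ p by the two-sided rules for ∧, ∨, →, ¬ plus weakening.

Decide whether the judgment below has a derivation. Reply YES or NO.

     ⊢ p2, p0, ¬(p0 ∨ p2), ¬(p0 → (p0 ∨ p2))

Proof tree:
[¬R]  ⊢ p2, p0, ¬(p0 ∨ p2), ¬(p0 → (p0 ∨ p2))
  [¬R] (p0 → (p0 ∨ p2)) ⊢ p2, p0, ¬(p0 ∨ p2)
    [→L] (p0 ∨ p2), (p0 → (p0 ∨ p2)) ⊢ p2, p0
      [∨L] (p0 ∨ p2) ⊢ p2, p0
        [Ax] p0 ⊢ p0
        [Ax] p2 ⊢ p2
      [∨L] (p0 ∨ p2) ⊢ p2, p0
        [Ax] p0 ⊢ p0
        [Ax] p2 ⊢ p2

Result: YES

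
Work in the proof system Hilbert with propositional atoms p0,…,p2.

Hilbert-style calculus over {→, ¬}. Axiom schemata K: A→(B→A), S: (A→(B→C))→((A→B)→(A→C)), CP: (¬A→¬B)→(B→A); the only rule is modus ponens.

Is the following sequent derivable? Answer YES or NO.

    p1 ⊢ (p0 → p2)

Search for a countermodel by truth-table:
  v=000: Γ:[p1=F] Δ:[(p0 → p2)=T] refutes=False
  v=001: Γ:[p1=F] Δ:[(p0 → p2)=T] refutes=False
  v=010: Γ:[p1=T] Δ:[(p0 → p2)=T] refutes=False
  v=011: Γ:[p1=T] Δ:[(p0 → p2)=T] refutes=False
  v=100: Γ:[p1=F] Δ:[(p0 → p2)=F] refutes=False
  v=101: Γ:[p1=F] Δ:[(p0 → p2)=T] refutes=False
  v=110: Γ:[p1=T] Δ:[(p0 → p2)=F] refutes=True  ← countermodel

Result: NO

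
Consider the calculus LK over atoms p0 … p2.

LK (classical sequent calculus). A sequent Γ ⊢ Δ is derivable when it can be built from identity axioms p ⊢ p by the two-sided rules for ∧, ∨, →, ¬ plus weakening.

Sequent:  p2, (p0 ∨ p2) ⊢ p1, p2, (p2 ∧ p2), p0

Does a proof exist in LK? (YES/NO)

Derivation (root first):
[∨L] p2, (p0 ∨ p2) ⊢ p1, p2, (p2 ∧ p2), p0
  [WR] p2, p0 ⊢ p2, p0, p1
    [WR] p2, p0 ⊢ p2, p0
      [WL] p2, p0 ⊢ p2
        [Ax] p2 ⊢ p2
  [∧R] p2 ⊢ (p2 ∧ p2)
    [Ax] p2 ⊢ p2
    [Ax] p2 ⊢ p2

Result: YES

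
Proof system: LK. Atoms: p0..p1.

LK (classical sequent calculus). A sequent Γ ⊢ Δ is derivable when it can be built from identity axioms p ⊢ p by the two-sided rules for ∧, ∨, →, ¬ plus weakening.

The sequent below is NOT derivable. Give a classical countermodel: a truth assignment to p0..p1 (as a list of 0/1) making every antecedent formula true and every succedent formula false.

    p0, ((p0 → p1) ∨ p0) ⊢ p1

Truth-table refutation:
  v=00: Γ:[p0=F, ((p0 → p1) ∨ p0)=T] Δ:[p1=F] refutes=False
  v=01: Γ:[p0=F, ((p0 → p1) ∨ p0)=T] Δ:[p1=T] refutes=False
  v=10: Γ:[p0=T, ((p0 → p1) ∨ p0)=T] Δ:[p1=F] refutes=True  ← countermodel

Result: [1, 0]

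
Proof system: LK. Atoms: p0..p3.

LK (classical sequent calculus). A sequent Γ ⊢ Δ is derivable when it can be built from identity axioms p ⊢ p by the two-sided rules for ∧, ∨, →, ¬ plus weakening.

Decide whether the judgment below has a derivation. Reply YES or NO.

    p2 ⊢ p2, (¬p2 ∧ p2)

Derivation (root first):
[∧R] p2 ⊢ p2, (¬p2 ∧ p2)
  [¬R]  ⊢ p2, ¬p2
    [Ax] p2 ⊢ p2
  [Ax] p2 ⊢ p2

Result: YES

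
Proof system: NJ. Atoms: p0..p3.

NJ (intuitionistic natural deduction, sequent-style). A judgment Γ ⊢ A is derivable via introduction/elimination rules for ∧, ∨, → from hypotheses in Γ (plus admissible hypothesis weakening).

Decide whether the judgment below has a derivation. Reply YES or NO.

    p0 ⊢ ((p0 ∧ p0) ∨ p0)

Derivation trace:
[∨I₁] p0 ⊢ ((p0 ∧ p0) ∨ p0)
  [∧I] p0 ⊢ (p0 ∧ p0)
    [Ax] p0 ⊢ p0
    [Ax] p0 ⊢ p0

Result: YES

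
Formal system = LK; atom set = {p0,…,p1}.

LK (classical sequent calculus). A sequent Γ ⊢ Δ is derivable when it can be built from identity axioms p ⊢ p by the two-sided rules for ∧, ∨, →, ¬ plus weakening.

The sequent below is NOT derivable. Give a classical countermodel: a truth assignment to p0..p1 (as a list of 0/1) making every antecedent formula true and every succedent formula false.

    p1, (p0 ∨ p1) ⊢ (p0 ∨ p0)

Enumerate valuations to refute Γ ⊢ Δ:
  v=00: Γ:[p1=F, (p0 ∨ p1)=F] Δ:[(p0 ∨ p0)=F] refutes=False
  v=01: Γ:[p1=T, (p0 ∨ p1)=T] Δ:[(p0 ∨ p0)=F] refutes=True  ← countermodel

Result: [0, 1]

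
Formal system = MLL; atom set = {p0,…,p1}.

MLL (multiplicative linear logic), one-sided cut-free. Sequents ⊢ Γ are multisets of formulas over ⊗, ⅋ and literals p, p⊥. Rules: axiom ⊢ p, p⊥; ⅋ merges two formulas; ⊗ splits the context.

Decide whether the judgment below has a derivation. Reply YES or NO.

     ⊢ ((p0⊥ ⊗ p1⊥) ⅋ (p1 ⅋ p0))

Derivation (root first):
[⅋]  ⊢ ((p0⊥ ⊗ p1⊥) ⅋ (p1 ⅋ p0))
  [⅋]  ⊢ (p0⊥ ⊗ p1⊥), (p1 ⅋ p0)
    [⊗]  ⊢ p0, p1, (p0⊥ ⊗ p1⊥)
      [Ax]  ⊢ p0, p0⊥
      [Ax]  ⊢ p1, p1⊥

Result: YES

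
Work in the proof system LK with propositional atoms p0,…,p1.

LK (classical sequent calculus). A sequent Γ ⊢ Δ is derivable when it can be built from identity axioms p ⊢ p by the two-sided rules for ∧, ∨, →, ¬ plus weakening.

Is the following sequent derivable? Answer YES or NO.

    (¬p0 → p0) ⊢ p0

Proof tree:
[→L] (¬p0 → p0) ⊢ p0
  [¬R]  ⊢ p0, ¬p0
    [Ax] p0 ⊢ p0
  [Ax] p0 ⊢ p0

Result: YES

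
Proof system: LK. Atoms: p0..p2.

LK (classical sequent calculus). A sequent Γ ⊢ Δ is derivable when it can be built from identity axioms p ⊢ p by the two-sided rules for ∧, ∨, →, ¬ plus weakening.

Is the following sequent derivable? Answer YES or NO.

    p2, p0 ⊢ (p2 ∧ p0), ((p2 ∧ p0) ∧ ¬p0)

Proof tree:
[∧R] p2, p0 ⊢ (p2 ∧ p0), ((p2 ∧ p0) ∧ ¬p0)
  [∧R] p2, p0 ⊢ (p2 ∧ p0)
    [Ax] p2 ⊢ p2
    [Ax] p0 ⊢ p0
  [¬R] p2 ⊢ (p2 ∧ p0), ¬p0
    [∧R] p2, p0 ⊢ (p2 ∧ p0)
      [Ax] p2 ⊢ p2
      [Ax] p0 ⊢ p0

Result: YES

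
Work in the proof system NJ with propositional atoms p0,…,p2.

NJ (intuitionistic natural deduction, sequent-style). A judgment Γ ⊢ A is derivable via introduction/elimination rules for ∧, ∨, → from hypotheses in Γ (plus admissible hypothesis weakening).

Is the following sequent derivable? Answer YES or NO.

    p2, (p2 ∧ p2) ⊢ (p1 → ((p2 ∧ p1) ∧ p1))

Proof tree:
[Wk] p2, (p2 ∧ p2) ⊢ (p1 → ((p2 ∧ p1) ∧ p1))
  [→I] p2 ⊢ (p1 → ((p2 ∧ p1) ∧ p1))
    [∧I] p1, p2 ⊢ ((p2 ∧ p1) ∧ p1)
      [∧I] p1, p2 ⊢ (p2 ∧ p1)
        [Ax] p2 ⊢ p2
        [Ax] p1 ⊢ p1
      [Ax] p1 ⊢ p1

Result: YES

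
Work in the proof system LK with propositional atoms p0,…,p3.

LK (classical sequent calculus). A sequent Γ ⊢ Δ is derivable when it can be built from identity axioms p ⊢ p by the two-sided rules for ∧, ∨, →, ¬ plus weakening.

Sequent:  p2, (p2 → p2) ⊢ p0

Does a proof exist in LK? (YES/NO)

Enumerate valuations to refute Γ ⊢ Δ:
  v=0000: Γ:[p2=F, (p2 → p2)=T] Δ:[p0=F] refutes=False
  v=0001: Γ:[p2=F, (p2 → p2)=T] Δ:[p0=F] refutes=False
  v=0010: Γ:[p2=T, (p2 → p2)=T] Δ:[p0=F] refutes=True  ← countermodel

Result: NO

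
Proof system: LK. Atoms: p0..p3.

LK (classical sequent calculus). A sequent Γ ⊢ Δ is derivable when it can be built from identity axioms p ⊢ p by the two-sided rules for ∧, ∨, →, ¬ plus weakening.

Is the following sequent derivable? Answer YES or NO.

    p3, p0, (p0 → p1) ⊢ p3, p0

Proof tree:
[→L] p3, p0, (p0 → p1) ⊢ p3, p0
  [Ax] p0 ⊢ p0
  [WL] p3, p1 ⊢ p3, p0
    [WR] p3 ⊢ p3, p0
      [Ax] p3 ⊢ p3

Result: YES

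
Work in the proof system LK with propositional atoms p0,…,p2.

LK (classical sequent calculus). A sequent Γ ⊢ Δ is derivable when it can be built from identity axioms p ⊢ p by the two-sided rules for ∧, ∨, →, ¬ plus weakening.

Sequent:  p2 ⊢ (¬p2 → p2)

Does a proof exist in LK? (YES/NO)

Proof tree:
[→R] p2 ⊢ (¬p2 → p2)
  [WR] p2, ¬p2 ⊢ p2
    [¬L] p2, ¬p2 ⊢ 
      [Ax] p2 ⊢ p2

Result: YES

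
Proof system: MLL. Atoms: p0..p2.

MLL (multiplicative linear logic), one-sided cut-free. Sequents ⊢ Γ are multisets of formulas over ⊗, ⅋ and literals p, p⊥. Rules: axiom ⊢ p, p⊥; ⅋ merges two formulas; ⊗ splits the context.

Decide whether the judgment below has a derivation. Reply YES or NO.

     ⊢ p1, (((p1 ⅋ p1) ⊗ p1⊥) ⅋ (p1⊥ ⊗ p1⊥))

Derivation trace:
[⅋]  ⊢ p1, (((p1 ⅋ p1) ⊗ p1⊥) ⅋ (p1⊥ ⊗ p1⊥))
  [⊗]  ⊢ (p1⊥ ⊗ p1⊥), p1, ((p1 ⅋ p1) ⊗ p1⊥)
    [⅋]  ⊢ (p1⊥ ⊗ p1⊥), (p1 ⅋ p1)
      [⊗]  ⊢ p1, p1, (p1⊥ ⊗ p1⊥)
        [Ax]  ⊢ p1, p1⊥
        [Ax]  ⊢ p1, p1⊥
    [Ax]  ⊢ p1, p1⊥

Result: YES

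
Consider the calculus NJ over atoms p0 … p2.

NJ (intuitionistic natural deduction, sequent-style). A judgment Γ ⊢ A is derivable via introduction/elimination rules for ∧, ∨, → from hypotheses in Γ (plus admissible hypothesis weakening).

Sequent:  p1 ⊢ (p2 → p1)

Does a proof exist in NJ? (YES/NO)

Derivation trace:
[→I] p1 ⊢ (p2 → p1)
  [Wk] p1, p2 ⊢ p1
    [Ax] p1 ⊢ p1

Result: YES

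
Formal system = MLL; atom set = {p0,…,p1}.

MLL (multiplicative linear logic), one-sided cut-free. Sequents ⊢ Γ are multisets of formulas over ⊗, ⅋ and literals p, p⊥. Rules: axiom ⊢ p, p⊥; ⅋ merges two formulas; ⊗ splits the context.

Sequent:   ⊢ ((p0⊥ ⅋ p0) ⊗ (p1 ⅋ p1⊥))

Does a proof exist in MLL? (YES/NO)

Proof tree:
[⊗]  ⊢ ((p0⊥ ⅋ p0) ⊗ (p1 ⅋ p1⊥))
  [⅋]  ⊢ (p0⊥ ⅋ p0)
    [Ax]  ⊢ p0, p0⊥
  [⅋]  ⊢ (p1 ⅋ p1⊥)
    [Ax]  ⊢ p1, p1⊥

Result: YES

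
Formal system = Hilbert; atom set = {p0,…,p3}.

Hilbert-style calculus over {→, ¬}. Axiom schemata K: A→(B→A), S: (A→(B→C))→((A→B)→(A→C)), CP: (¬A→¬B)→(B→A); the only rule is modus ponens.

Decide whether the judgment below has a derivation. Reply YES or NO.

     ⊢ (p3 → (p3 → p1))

Enumerate valuations to refute Γ ⊢ Δ:
  v=0000: Γ:[] Δ:[(p3 → (p3 → p1))=T] refutes=False
  v=0001: Γ:[] Δ:[(p3 → (p3 → p1))=F] refutes=True  ← countermodel

Result: NO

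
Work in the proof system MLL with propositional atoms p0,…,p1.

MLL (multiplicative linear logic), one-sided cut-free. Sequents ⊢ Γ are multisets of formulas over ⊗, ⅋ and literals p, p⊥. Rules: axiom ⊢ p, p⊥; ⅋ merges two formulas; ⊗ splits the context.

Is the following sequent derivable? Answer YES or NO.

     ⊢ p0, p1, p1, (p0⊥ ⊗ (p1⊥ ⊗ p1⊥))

Derivation (root first):
[⊗]  ⊢ p0, p1, p1, (p0⊥ ⊗ (p1⊥ ⊗ p1⊥))
  [Ax]  ⊢ p0, p0⊥
  [⊗]  ⊢ p1, p1, (p1⊥ ⊗ p1⊥)
    [Ax]  ⊢ p1, p1⊥
    [Ax]  ⊢ p1, p1⊥

Result: YES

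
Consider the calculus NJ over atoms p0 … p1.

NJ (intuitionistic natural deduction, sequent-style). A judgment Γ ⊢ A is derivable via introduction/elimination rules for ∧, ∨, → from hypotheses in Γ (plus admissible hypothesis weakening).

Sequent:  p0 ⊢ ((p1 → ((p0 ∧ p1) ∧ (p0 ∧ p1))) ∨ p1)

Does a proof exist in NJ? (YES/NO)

Proof tree:
[∨I₁] p0 ⊢ ((p1 → ((p0 ∧ p1) ∧ (p0 ∧ p1))) ∨ p1)
  [→I] p0 ⊢ (p1 → ((p0 ∧ p1) ∧ (p0 ∧ p1)))
    [∧I] p1, p0 ⊢ ((p0 ∧ p1) ∧ (p0 ∧ p1))
      [∧I] p1, p0 ⊢ (p0 ∧ p1)
        [Ax] p0 ⊢ p0
        [Ax] p1 ⊢ p1
      [∧I] p1, p0 ⊢ (p0 ∧ p1)
        [Ax] p0 ⊢ p0
        [Ax] p1 ⊢ p1

Result: YES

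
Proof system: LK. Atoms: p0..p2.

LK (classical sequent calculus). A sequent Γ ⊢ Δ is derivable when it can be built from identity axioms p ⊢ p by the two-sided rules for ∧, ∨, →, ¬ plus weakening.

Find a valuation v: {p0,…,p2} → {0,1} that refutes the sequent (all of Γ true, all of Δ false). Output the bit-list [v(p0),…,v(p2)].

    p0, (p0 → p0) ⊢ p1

Enumerate valuations to refute Γ ⊢ Δ:
  v=000: Γ:[p0=F, (p0 → p0)=T] Δ:[p1=F] refutes=False
  v=001: Γ:[p0=F, (p0 → p0)=T] Δ:[p1=F] refutes=False
  v=010: Γ:[p0=F, (p0 → p0)=T] Δ:[p1=T] refutes=False
  v=011: Γ:[p0=F, (p0 → p0)=T] Δ:[p1=T] refutes=False
  v=100: Γ:[p0=T, (p0 → p0)=T] Δ:[p1=F] refutes=True  ← countermodel

Result: [1, 0, 0]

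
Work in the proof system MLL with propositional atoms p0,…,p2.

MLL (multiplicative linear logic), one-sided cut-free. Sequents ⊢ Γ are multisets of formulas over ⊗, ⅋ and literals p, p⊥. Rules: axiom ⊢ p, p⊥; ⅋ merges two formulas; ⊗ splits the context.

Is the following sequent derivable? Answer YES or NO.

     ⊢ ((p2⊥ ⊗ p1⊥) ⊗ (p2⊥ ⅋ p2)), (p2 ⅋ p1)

Derivation trace:
[⅋]  ⊢ ((p2⊥ ⊗ p1⊥) ⊗ (p2⊥ ⅋ p2)), (p2 ⅋ p1)
  [⊗]  ⊢ p2, p1, ((p2⊥ ⊗ p1⊥) ⊗ (p2⊥ ⅋ p2))
    [⊗]  ⊢ p2, p1, (p2⊥ ⊗ p1⊥)
      [Ax]  ⊢ p2, p2⊥
      [Ax]  ⊢ p1, p1⊥
    [⅋]  ⊢ (p2⊥ ⅋ p2)
      [Ax]  ⊢ p2, p2⊥

Result: YES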